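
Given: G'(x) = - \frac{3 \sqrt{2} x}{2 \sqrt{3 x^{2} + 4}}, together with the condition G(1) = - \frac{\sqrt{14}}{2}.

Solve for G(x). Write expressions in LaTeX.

G(x) = - \frac{\sqrt{2} \sqrt{3 x^{2} + 4}}{2}

G'(x) matches the chain-rule pattern g'(h)*h' with inner function h(x) = \frac{3 x^{2}}{2} + 2; substituting u = h(x) collapses the integral.
A general antiderivative is - \sqrt{\frac{3 x^{2}}{2} + 2} + C.
The condition gives C = - \frac{\sqrt{14}}{2} - (- \frac{\sqrt{14}}{2}) = 0.
So G(x) = - \frac{\sqrt{2} \sqrt{3 x^{2} + 4}}{2}.
Check: d/dx[- \frac{\sqrt{2} \sqrt{3 x^{2} + 4}}{2}] = - \frac{3 \sqrt{2} x}{2 \sqrt{3 x^{2} + 4}} = G'(x).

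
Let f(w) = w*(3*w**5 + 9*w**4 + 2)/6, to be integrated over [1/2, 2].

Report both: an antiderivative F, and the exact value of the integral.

Any candidate F(w) must reproduce f(w) exactly when differentiated.
F(w) = w**2*(6*w**5 + 21*w**4 + 14)/84 is an antiderivative of f.
Check: d/dw[w**2*(6*w**5 + 21*w**4 + 14)/84] = w**6/2 + 3*w**5/2 + w/3, which equals f(w).
F(2) = 542/21; F(1/2) = 31/672.
Integral = F(2) - F(1/2) = 5771/224.

Antiderivative: F(w) = w**2*(6*w**5 + 21*w**4 + 14)/84; value = 5771/224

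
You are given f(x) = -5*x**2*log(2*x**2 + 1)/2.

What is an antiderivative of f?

Recover f(x) by differentiating a candidate F(x); any mismatch rules it out.
Check: d/dx[-5*(6*x**3*log(2*x**2 + 1) - 4*x**3 + 6*x - 3*sqrt(2)*atan(sqrt(2)*x))/36] = -5*x**2*log(2*x**2 + 1)/2 = f(x).

An antiderivative is F(x) = -5*(6*x**3*log(2*x**2 + 1) - 4*x**3 + 6*x - 3*sqrt(2)*atan(sqrt(2)*x))/36.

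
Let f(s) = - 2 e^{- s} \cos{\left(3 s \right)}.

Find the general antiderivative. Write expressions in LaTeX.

F(s) = \frac{\left(- 3 \sin{\left(3 s \right)} + \cos{\left(3 s \right)}\right) e^{- s}}{5} + C

Since d/ds undoes antidifferentiation here, F'(s) = f(s) is required of F(s).
Check: d/ds[\frac{\left(- 3 \sin{\left(3 s \right)} + \cos{\left(3 s \right)}\right) e^{- s}}{5}] = - 2 e^{- s} \cos{\left(3 s \right)} = f(s).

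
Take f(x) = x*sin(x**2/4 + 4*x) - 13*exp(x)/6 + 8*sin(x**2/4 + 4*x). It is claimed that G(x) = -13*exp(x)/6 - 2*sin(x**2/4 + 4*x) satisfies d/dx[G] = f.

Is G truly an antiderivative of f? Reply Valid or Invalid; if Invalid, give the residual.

Invalid: d/dx[G] - f = -x*sin(x**2/4 + 4*x) - x*cos(x**2/4 + 4*x) - 8*sin(x**2/4 + 4*x) - 8*cos(x**2/4 + 4*x), which is not 0.

d/dx[G] = -x*cos(x**2/4 + 4*x) - 13*exp(x)/6 - 8*cos(x**2/4 + 4*x)
d/dx[G] - f(x) = -x*sin(x**2/4 + 4*x) - x*cos(x**2/4 + 4*x) - 8*sin(x**2/4 + 4*x) - 8*cos(x**2/4 + 4*x) != 0.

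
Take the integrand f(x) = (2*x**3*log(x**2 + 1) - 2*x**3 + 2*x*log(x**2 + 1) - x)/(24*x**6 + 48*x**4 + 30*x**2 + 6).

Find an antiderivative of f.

f has the shape u'v + uv' for u = -1/(12*(2*x**2 + 1)) and v = log(x**2 + 1) — it is the derivative of the product u*v.
Check: d/dx[-log(x**2 + 1)/(24*x**2 + 12)] = (2*x**3*log(x**2 + 1) - 2*x**3 + 2*x*log(x**2 + 1) - x)/(24*x**6 + 48*x**4 + 30*x**2 + 6) = f(x).

An antiderivative is F(x) = -log(x**2 + 1)/(24*x**2 + 12).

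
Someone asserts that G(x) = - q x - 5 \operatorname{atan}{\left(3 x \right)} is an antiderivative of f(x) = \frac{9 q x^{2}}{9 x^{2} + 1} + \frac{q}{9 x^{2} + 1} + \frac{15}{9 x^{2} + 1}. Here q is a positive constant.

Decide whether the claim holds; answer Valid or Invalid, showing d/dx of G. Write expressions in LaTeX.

d/dx[G] = \frac{- 9 q x^{2} - q - 15}{9 x^{2} + 1}
d/dx[G] - f(x) = \frac{- 18 q x^{2} - 2 q - 30}{9 x^{2} + 1} != 0.

Invalid: d/dx[G] - f = \frac{- 18 q x^{2} - 2 q - 30}{9 x^{2} + 1}, which is not 0.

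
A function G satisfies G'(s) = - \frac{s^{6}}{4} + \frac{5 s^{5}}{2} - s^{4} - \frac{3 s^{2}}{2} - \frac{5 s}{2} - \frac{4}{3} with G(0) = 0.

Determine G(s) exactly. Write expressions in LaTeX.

Integrate term by term and add the pieces.
A general antiderivative is - \frac{s^{7}}{28} + \frac{5 s^{6}}{12} - \frac{s^{5}}{5} - \frac{s^{3}}{2} - \frac{5 s^{2}}{4} - \frac{4 s}{3} + C.
The condition gives C = 0 - (0) = 0.
So G(s) = - \frac{s^{7}}{28} + \frac{5 s^{6}}{12} - \frac{s^{5}}{5} - \frac{s^{3}}{2} - \frac{5 s^{2}}{4} - \frac{4 s}{3}.
Check: d/ds[- \frac{s^{7}}{28} + \frac{5 s^{6}}{12} - \frac{s^{5}}{5} - \frac{s^{3}}{2} - \frac{5 s^{2}}{4} - \frac{4 s}{3}] = - \frac{s^{6}}{4} + \frac{5 s^{5}}{2} - s^{4} - \frac{3 s^{2}}{2} - \frac{5 s}{2} - \frac{4}{3} = G'(s).

G(s) = - \frac{s^{7}}{28} + \frac{5 s^{6}}{12} - \frac{s^{5}}{5} - \frac{s^{3}}{2} - \frac{5 s^{2}}{4} - \frac{4 s}{3}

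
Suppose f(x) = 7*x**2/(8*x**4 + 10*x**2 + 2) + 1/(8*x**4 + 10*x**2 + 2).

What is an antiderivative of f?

Integrate term by term and add the pieces.
Check: d/dx[atan(x) - atan(2*x)/4] = (7*x**2 + 1)/(8*x**4 + 10*x**2 + 2), which equals f(x).

An antiderivative is F(x) = atan(x) - atan(2*x)/4.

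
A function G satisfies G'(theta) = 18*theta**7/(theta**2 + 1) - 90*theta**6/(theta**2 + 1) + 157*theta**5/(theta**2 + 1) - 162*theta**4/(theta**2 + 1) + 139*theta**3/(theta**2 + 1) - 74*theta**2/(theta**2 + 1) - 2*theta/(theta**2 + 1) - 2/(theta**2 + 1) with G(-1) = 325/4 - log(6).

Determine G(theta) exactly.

Integrate term by term and add the pieces.
A general antiderivative is -5*theta**4/4 - 2*theta + 3*(theta**2 - 2*theta)**3 - log(3*theta**2 + 3) - 5/2 + C.
The condition gives C = 325/4 - log(6) - (317/4 - log(6)) = 2.
So G(theta) = -(-12*theta**6 + 72*theta**5 - 139*theta**4 + 96*theta**3 + 8*theta + 4*log(3*theta**2 + 3) + 2)/4.
Check: d/dtheta[-(-12*theta**6 + 72*theta**5 - 139*theta**4 + 96*theta**3 + 8*theta + 4*log(3*theta**2 + 3) + 2)/4] = (18*theta**7 - 90*theta**6 + 157*theta**5 - 162*theta**4 + 139*theta**3 - 74*theta**2 - 2*theta - 2)/(theta**2 + 1), which equals G'(theta).

G(theta) = -(-12*theta**6 + 72*theta**5 - 139*theta**4 + 96*theta**3 + 8*theta + 4*log(3*theta**2 + 3) + 2)/4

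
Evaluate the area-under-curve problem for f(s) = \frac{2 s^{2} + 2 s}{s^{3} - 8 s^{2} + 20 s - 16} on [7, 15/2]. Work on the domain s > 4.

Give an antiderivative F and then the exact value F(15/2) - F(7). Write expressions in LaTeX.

Antiderivative: F(s) = - \frac{2 \left(- 5 s \log{\left(s - 4 \right)} + 4 s \log{\left(s - 2 \right)} + 10 \log{\left(s - 4 \right)} - 8 \log{\left(s - 2 \right)} - 3\right)}{s - 2}; value = - 8 \log{\left(\frac{11}{2} \right)} - 10 \log{\left(3 \right)} - \frac{6}{55} + 10 \log{\left(\frac{7}{2} \right)} + 8 \log{\left(5 \right)}

Factor the denominator (\left(s - 4\right) \left(s - 2\right)^{2}) and decompose: f = - \frac{8}{s - 2} - \frac{6}{\left(s - 2\right)^{2}} + \frac{10}{s - 4}; each piece integrates to a log, atan, or power term.
F(s) = - \frac{2 \left(- 5 s \log{\left(s - 4 \right)} + 4 s \log{\left(s - 2 \right)} + 10 \log{\left(s - 4 \right)} - 8 \log{\left(s - 2 \right)} - 3\right)}{s - 2} is an antiderivative of f.
Check: d/ds[- \frac{2 \left(- 5 s \log{\left(s - 4 \right)} + 4 s \log{\left(s - 2 \right)} + 10 \log{\left(s - 4 \right)} - 8 \log{\left(s - 2 \right)} - 3\right)}{s - 2}] = \frac{2 s^{2} + 2 s}{s^{3} - 8 s^{2} + 20 s - 16} = f(s).
F(15/2) = - 8 \log{\left(\frac{11}{2} \right)} + \frac{12}{11} + 10 \log{\left(\frac{7}{2} \right)}; F(7) = - 8 \log{\left(5 \right)} + \frac{6}{5} + 10 \log{\left(3 \right)}.
Integral = F(15/2) - F(7) = - 8 \log{\left(\frac{11}{2} \right)} - 10 \log{\left(3 \right)} - \frac{6}{55} + 10 \log{\left(\frac{7}{2} \right)} + 8 \log{\left(5 \right)}.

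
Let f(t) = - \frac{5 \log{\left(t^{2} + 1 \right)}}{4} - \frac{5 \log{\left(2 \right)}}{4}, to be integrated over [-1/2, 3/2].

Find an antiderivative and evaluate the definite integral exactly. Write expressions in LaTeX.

Antiderivative: F(t) = - \frac{5 \left(t \log{\left(2 t^{2} + 2 \right)} - 2 t + 2 \operatorname{atan}{\left(t \right)}\right)}{4}; value = - \frac{15 \log{\left(\frac{13}{2} \right)}}{8} - \frac{5 \operatorname{atan}{\left(\frac{3}{2} \right)}}{2} - \frac{5 \operatorname{atan}{\left(\frac{1}{2} \right)}}{2} - \frac{5 \log{\left(\frac{5}{2} \right)}}{8} + 5

Any candidate F(t) must reproduce f(t) exactly when differentiated.
F(t) = - \frac{5 \left(t \log{\left(2 t^{2} + 2 \right)} - 2 t + 2 \operatorname{atan}{\left(t \right)}\right)}{4} is an antiderivative of f.
Check: d/dt[- \frac{5 \left(t \log{\left(2 t^{2} + 2 \right)} - 2 t + 2 \operatorname{atan}{\left(t \right)}\right)}{4}] = - \frac{5 \log{\left(t^{2} + 1 \right)}}{4} - \frac{5 \log{\left(2 \right)}}{4} = f(t).
F(3/2) = - \frac{15 \log{\left(\frac{13}{2} \right)}}{8} - \frac{5 \operatorname{atan}{\left(\frac{3}{2} \right)}}{2} + \frac{15}{4}; F(-1/2) = - \frac{5}{4} + \frac{5 \log{\left(\frac{5}{2} \right)}}{8} + \frac{5 \operatorname{atan}{\left(\frac{1}{2} \right)}}{2}.
Integral = F(3/2) - F(-1/2) = - \frac{15 \log{\left(\frac{13}{2} \right)}}{8} - \frac{5 \operatorname{atan}{\left(\frac{3}{2} \right)}}{2} - \frac{5 \operatorname{atan}{\left(\frac{1}{2} \right)}}{2} - \frac{5 \log{\left(\frac{5}{2} \right)}}{8} + 5.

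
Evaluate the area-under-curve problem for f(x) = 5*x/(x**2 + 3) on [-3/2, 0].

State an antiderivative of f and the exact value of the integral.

The substitution u = x**2 + 3 works: f is exactly (dF/du)*(du/dx) for that inner function.
F(x) = 5*log(x**2 + 3)/2 is an antiderivative of f.
Check: d/dx[5*log(x**2 + 3)/2] = 5*x/(x**2 + 3) = f(x).
F(0) = 5*log(3)/2; F(-3/2) = 5*log(21/4)/2.
Integral = F(0) - F(-3/2) = -5*log(21/4)/2 + 5*log(3)/2.

Antiderivative: F(x) = 5*log(x**2 + 3)/2; value = -5*log(21/4)/2 + 5*log(3)/2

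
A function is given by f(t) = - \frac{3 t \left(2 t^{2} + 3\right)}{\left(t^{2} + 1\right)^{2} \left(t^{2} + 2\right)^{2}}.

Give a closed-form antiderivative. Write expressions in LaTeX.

An antiderivative is F(t) = \frac{1}{\frac{2 t^{4}}{3} + 2 t^{2} + \frac{4}{3}}.

The substitution u = \frac{2 t^{4}}{3} + 2 t^{2} + \frac{4}{3} works: f is exactly (dF/du)*(du/dt) for that inner function.
Check: d/dt[\frac{1}{\frac{2 t^{4}}{3} + 2 t^{2} + \frac{4}{3}}] = \frac{- 6 t^{3} - 9 t}{t^{8} + 6 t^{6} + 13 t^{4} + 12 t^{2} + 4}, which equals f(t).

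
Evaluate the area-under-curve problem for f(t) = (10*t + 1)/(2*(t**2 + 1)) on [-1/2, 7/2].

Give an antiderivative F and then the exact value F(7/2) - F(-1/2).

Whatever form F(t) takes, F'(t) = f(t) is non-negotiable.
F(t) = 5*log(t**2 + 1)/2 + atan(t)/2 is an antiderivative of f.
Check: d/dt[5*log(t**2 + 1)/2 + atan(t)/2] = (10*t + 1)/(2*t**2 + 2), which equals f(t).
F(7/2) = atan(7/2)/2 + 5*log(53/4)/2; F(-1/2) = -atan(1/2)/2 + 5*log(5/4)/2.
Integral = F(7/2) - F(-1/2) = -5*log(5/4)/2 + atan(1/2)/2 + atan(7/2)/2 + 5*log(53/4)/2.

Antiderivative: F(t) = 5*log(t**2 + 1)/2 + atan(t)/2; value = -5*log(5/4)/2 + atan(1/2)/2 + atan(7/2)/2 + 5*log(53/4)/2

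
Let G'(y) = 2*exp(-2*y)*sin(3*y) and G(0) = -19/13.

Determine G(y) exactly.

A first test for any G(y): its y-derivative must equal the given G'(y).
A general antiderivative is -4*exp(-2*y)*sin(3*y)/13 - 6*exp(-2*y)*cos(3*y)/13 + C.
The condition gives C = -19/13 - (-6/13) = -1.
So G(y) = (-13*exp(2*y) - 4*sin(3*y) - 6*cos(3*y))*exp(-2*y)/13.
Check: d/dy[(-13*exp(2*y) - 4*sin(3*y) - 6*cos(3*y))*exp(-2*y)/13] = 2*exp(-2*y)*sin(3*y) = G'(y).

G(y) = (-13*exp(2*y) - 4*sin(3*y) - 6*cos(3*y))*exp(-2*y)/13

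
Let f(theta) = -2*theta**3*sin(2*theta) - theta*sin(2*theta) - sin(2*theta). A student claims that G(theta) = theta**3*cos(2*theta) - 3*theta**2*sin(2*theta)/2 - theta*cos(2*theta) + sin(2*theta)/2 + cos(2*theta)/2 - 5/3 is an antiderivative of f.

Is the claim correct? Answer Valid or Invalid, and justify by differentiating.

d/dtheta[G] = -2*theta**3*sin(2*theta) - theta*sin(2*theta) - sin(2*theta)
This equals f(theta) exactly, so the claim holds.

Valid - the claim checks out under differentiation.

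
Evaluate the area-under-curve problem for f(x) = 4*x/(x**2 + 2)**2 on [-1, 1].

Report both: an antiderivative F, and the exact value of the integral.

Antiderivative: F(x) = -2/(x**2 + 2); value = 0

f matches the chain-rule pattern g'(h)*h' with inner function h(x) = x**2/2 + 1; substituting u = h(x) collapses the integral.
F(x) = -2/(x**2 + 2) is an antiderivative of f.
Check: d/dx[-2/(x**2 + 2)] = 4*x/(x**4 + 4*x**2 + 4), which equals f(x).
F(1) = -2/3; F(-1) = -2/3.
Integral = F(1) - F(-1) = 0.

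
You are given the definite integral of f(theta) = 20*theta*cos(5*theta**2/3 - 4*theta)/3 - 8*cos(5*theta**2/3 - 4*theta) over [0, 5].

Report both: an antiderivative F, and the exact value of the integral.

The substitution u = 5*theta**2/3 - 4*theta works: f is exactly (dF/du)*(du/dtheta) for that inner function.
F(theta) = 2*sin(5*theta**2/3 - 4*theta) is an antiderivative of f.
Check: d/dtheta[2*sin(5*theta**2/3 - 4*theta)] = 20*theta*cos(5*theta**2/3 - 4*theta)/3 - 8*cos(5*theta**2/3 - 4*theta) = f(theta).
F(5) = 2*sin(65/3); F(0) = 0.
Integral = F(5) - F(0) = 2*sin(65/3).

Antiderivative: F(theta) = 2*sin(5*theta**2/3 - 4*theta); value = 2*sin(65/3)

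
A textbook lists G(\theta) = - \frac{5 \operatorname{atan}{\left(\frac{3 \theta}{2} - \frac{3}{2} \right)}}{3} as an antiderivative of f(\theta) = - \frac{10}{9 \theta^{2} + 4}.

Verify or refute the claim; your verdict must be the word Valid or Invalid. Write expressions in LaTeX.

Invalid: d/d\theta[G] - f = \frac{90 - 180 \theta}{81 \theta^{4} - 162 \theta^{3} + 153 \theta^{2} - 72 \theta + 52}, which is not 0.

d/d\theta[G] = - \frac{10}{9 \theta^{2} - 18 \theta + 13}
d/d\theta[G] - f(\theta) = \frac{90 - 180 \theta}{81 \theta^{4} - 162 \theta^{3} + 153 \theta^{2} - 72 \theta + 52} != 0.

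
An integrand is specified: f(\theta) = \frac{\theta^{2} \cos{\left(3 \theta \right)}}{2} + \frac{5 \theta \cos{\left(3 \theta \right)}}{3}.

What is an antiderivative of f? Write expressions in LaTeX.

An antiderivative is F(\theta) = \frac{\theta^{2} \sin{\left(3 \theta \right)}}{6} + \frac{5 \theta \sin{\left(3 \theta \right)}}{9} + \frac{\theta \cos{\left(3 \theta \right)}}{9} - \frac{\sin{\left(3 \theta \right)}}{27} + \frac{5 \cos{\left(3 \theta \right)}}{27}.

Integrate term by term and add the pieces.
Check: d/d\theta[\frac{\theta^{2} \sin{\left(3 \theta \right)}}{6} + \frac{5 \theta \sin{\left(3 \theta \right)}}{9} + \frac{\theta \cos{\left(3 \theta \right)}}{9} - \frac{\sin{\left(3 \theta \right)}}{27} + \frac{5 \cos{\left(3 \theta \right)}}{27}] = \frac{\theta^{2} \cos{\left(3 \theta \right)}}{2} + \frac{5 \theta \cos{\left(3 \theta \right)}}{3} = f(\theta).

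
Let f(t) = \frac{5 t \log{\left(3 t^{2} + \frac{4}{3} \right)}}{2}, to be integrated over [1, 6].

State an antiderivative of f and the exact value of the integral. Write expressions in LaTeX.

Antiderivative: F(t) = \frac{5 \left(9 t^{2} \log{\left(3 t^{2} + \frac{4}{3} \right)} - 9 t^{2} + 4 \log{\left(9 t^{2} + 4 \right)}\right)}{36}; value = - \frac{175}{4} - \frac{5 \log{\left(\frac{13}{3} \right)}}{4} - \frac{5 \log{\left(13 \right)}}{9} + \frac{5 \log{\left(328 \right)}}{9} + 45 \log{\left(\frac{328}{3} \right)}

Whatever form F(t) takes, F'(t) = f(t) is non-negotiable.
F(t) = \frac{5 \left(9 t^{2} \log{\left(3 t^{2} + \frac{4}{3} \right)} - 9 t^{2} + 4 \log{\left(9 t^{2} + 4 \right)}\right)}{36} is an antiderivative of f.
Check: d/dt[\frac{5 \left(9 t^{2} \log{\left(3 t^{2} + \frac{4}{3} \right)} - 9 t^{2} + 4 \log{\left(9 t^{2} + 4 \right)}\right)}{36}] = \frac{5 t \log{\left(3 t^{2} + \frac{4}{3} \right)}}{2} = f(t).
F(6) = -45 + \frac{5 \log{\left(328 \right)}}{9} + 45 \log{\left(\frac{328}{3} \right)}; F(1) = - \frac{5}{4} + \frac{5 \log{\left(13 \right)}}{9} + \frac{5 \log{\left(\frac{13}{3} \right)}}{4}.
Integral = F(6) - F(1) = - \frac{175}{4} - \frac{5 \log{\left(\frac{13}{3} \right)}}{4} - \frac{5 \log{\left(13 \right)}}{9} + \frac{5 \log{\left(328 \right)}}{9} + 45 \log{\left(\frac{328}{3} \right)}.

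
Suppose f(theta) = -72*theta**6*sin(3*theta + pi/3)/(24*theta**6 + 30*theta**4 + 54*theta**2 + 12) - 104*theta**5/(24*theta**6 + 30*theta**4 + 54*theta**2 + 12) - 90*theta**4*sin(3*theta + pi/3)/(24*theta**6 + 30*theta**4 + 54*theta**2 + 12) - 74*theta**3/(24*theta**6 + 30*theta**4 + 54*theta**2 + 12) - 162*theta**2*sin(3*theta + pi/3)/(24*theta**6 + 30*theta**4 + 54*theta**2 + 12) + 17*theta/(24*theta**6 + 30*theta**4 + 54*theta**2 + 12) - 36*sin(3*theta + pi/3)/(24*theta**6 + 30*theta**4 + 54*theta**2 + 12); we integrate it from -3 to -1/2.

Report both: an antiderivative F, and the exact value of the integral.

Antiderivative: F(theta) = log(2*theta**2 + 1/2)/3 - 5*log(theta**4 + theta**2 + 2)/4 + cos(3*theta + pi/3); value = -5*log(37/16)/4 - log(37/2)/3 - sin(pi/6 + 9) + sin(pi/6 + 3/2) + 5*log(92)/4

Integrate term by term and add the pieces.
F(theta) = log(2*theta**2 + 1/2)/3 - 5*log(theta**4 + theta**2 + 2)/4 + cos(3*theta + pi/3) is an antiderivative of f.
Check: d/dtheta[log(2*theta**2 + 1/2)/3 - 5*log(theta**4 + theta**2 + 2)/4 + cos(3*theta + pi/3)] = (-72*theta**6*sin(3*theta + pi/3) - 104*theta**5 - 90*theta**4*sin(3*theta + pi/3) - 74*theta**3 - 162*theta**2*sin(3*theta + pi/3) + 17*theta - 36*sin(3*theta + pi/3))/(24*theta**6 + 30*theta**4 + 54*theta**2 + 12), which equals f(theta).
F(-1/2) = -5*log(37/16)/4 + sin(pi/6 + 3/2); F(-3) = -5*log(92)/4 + sin(pi/6 + 9) + log(37/2)/3.
Integral = F(-1/2) - F(-3) = -5*log(37/16)/4 - log(37/2)/3 - sin(pi/6 + 9) + sin(pi/6 + 3/2) + 5*log(92)/4.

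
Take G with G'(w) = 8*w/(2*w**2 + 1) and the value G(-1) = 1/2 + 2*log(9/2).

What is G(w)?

G'(w) matches the chain-rule pattern g'(h)*h' with inner function h(w) = 3*w**2 + 3/2; substituting u = h(w) collapses the integral.
A general antiderivative is 2*log(3*w**2 + 3/2) + C.
The condition gives C = 1/2 + 2*log(9/2) - (2*log(9/2)) = 1/2.
So G(w) = (4*log(3*w**2 + 3/2) + 1)/2.
Check: d/dw[(4*log(3*w**2 + 3/2) + 1)/2] = 8*w/(2*w**2 + 1) = G'(w).

G(w) = (4*log(3*w**2 + 3/2) + 1)/2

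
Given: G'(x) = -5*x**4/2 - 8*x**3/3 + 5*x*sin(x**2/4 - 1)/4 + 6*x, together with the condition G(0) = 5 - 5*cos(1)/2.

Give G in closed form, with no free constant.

The integrand splits into summands that can be handled one at a time.
A general antiderivative is -x**5/2 - 2*x**4/3 + 3*x**2 - 5*cos(x**2/4 - 1)/2 + 3 + C.
The condition gives C = 5 - 5*cos(1)/2 - (3 - 5*cos(1)/2) = 2.
So G(x) = -x**5/2 - 2*x**4/3 + 3*x**2 - 5*cos(x**2/4 - 1)/2 + 5.
Check: d/dx[-x**5/2 - 2*x**4/3 + 3*x**2 - 5*cos(x**2/4 - 1)/2 + 5] = -5*x**4/2 - 8*x**3/3 + 5*x*sin(x**2/4 - 1)/4 + 6*x = G'(x).

G(x) = -x**5/2 - 2*x**4/3 + 3*x**2 - 5*cos(x**2/4 - 1)/2 + 5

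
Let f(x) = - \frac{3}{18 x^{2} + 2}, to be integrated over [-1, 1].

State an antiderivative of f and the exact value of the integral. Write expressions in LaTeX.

Antiderivative: F(x) = - \frac{\operatorname{atan}{\left(3 x \right)}}{2}; value = - \operatorname{atan}{\left(3 \right)}

For F(x) to be correct the identity F'(x) - f(x) = 0 must hold.
F(x) = - \frac{\operatorname{atan}{\left(3 x \right)}}{2} is an antiderivative of f.
Check: d/dx[- \frac{\operatorname{atan}{\left(3 x \right)}}{2}] = - \frac{3}{18 x^{2} + 2} = f(x).
F(1) = - \frac{\operatorname{atan}{\left(3 \right)}}{2}; F(-1) = \frac{\operatorname{atan}{\left(3 \right)}}{2}.
Integral = F(1) - F(-1) = - \operatorname{atan}{\left(3 \right)}.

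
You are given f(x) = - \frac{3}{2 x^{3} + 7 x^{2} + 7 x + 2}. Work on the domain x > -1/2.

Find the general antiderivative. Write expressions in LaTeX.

F(x) = - 2 \log{\left(x + \frac{1}{2} \right)} + 3 \log{\left(x + 1 \right)} - \log{\left(x + 2 \right)} + C

Factor the denominator (\left(x + 1\right) \left(x + 2\right) \left(2 x + 1\right)) and decompose: f = - \frac{4}{2 x + 1} - \frac{1}{x + 2} + \frac{3}{x + 1}; each piece integrates to a log, atan, or power term.
Check: d/dx[- 2 \log{\left(x + \frac{1}{2} \right)} + 3 \log{\left(x + 1 \right)} - \log{\left(x + 2 \right)}] = - \frac{3}{2 x^{3} + 7 x^{2} + 7 x + 2} = f(x).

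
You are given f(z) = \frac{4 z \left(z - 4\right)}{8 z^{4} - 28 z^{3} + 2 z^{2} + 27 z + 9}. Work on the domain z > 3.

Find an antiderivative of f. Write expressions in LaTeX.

The denominator factors as \left(z - 3\right) \left(2 z - 3\right) \left(2 z + 1\right)^{2}; partial fractions split f into directly integrable pieces: - \frac{181}{392 \left(2 z + 1\right)} + \frac{9}{14 \left(2 z + 1\right)^{2}} + \frac{5}{8 \left(2 z - 3\right)} - \frac{4}{49 \left(z - 3\right)}.
Check: d/dz[- \frac{4 \log{\left(z - 3 \right)}}{49} + \frac{5 \log{\left(z - \frac{3}{2} \right)}}{16} - \frac{181 \log{\left(z + \frac{1}{2} \right)}}{784} - \frac{9}{56 z + 28}] = \frac{4 z^{2} - 16 z}{8 z^{4} - 28 z^{3} + 2 z^{2} + 27 z + 9}, which equals f(z).

An antiderivative is F(z) = - \frac{4 \log{\left(z - 3 \right)}}{49} + \frac{5 \log{\left(z - \frac{3}{2} \right)}}{16} - \frac{181 \log{\left(z + \frac{1}{2} \right)}}{784} - \frac{9}{56 z + 28}.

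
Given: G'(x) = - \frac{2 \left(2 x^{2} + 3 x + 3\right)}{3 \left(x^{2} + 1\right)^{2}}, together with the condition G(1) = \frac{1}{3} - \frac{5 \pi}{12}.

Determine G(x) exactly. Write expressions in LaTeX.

G(x) = - \frac{5 x^{2} \operatorname{atan}{\left(x \right)} + x + 5 \operatorname{atan}{\left(x \right)} - 3}{3 \left(x^{2} + 1\right)}

A candidate passes only if d/dx[G] lands on the given G'(x) exactly.
A general antiderivative is - \frac{x - 3}{3 x^{2} + 3} - \frac{5 \operatorname{atan}{\left(x \right)}}{3} + C.
The condition gives C = \frac{1}{3} - \frac{5 \pi}{12} - (\frac{1}{3} - \frac{5 \pi}{12}) = 0.
So G(x) = - \frac{5 x^{2} \operatorname{atan}{\left(x \right)} + x + 5 \operatorname{atan}{\left(x \right)} - 3}{3 \left(x^{2} + 1\right)}.
Check: d/dx[- \frac{5 x^{2} \operatorname{atan}{\left(x \right)} + x + 5 \operatorname{atan}{\left(x \right)} - 3}{3 \left(x^{2} + 1\right)}] = \frac{- 4 x^{2} - 6 x - 6}{3 x^{4} + 6 x^{2} + 3}, which equals G'(x).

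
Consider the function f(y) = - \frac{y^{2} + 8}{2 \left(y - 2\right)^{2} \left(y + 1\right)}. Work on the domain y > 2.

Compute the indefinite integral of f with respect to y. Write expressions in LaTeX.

The denominator factors as 2 \left(y - 2\right)^{2} \left(y + 1\right); partial fractions split f into directly integrable pieces: - \frac{1}{2 \left(y + 1\right)} - \frac{2}{\left(y - 2\right)^{2}}.
Check: d/dy[\frac{- y \log{\left(y + 1 \right)} + 2 \log{\left(y + 1 \right)} + 4}{2 y - 4}] = \frac{- y^{2} - 8}{2 y^{3} - 6 y^{2} + 8}, which equals f(y).

F(y) = \frac{- y \log{\left(y + 1 \right)} + 2 \log{\left(y + 1 \right)} + 4}{2 y - 4} + C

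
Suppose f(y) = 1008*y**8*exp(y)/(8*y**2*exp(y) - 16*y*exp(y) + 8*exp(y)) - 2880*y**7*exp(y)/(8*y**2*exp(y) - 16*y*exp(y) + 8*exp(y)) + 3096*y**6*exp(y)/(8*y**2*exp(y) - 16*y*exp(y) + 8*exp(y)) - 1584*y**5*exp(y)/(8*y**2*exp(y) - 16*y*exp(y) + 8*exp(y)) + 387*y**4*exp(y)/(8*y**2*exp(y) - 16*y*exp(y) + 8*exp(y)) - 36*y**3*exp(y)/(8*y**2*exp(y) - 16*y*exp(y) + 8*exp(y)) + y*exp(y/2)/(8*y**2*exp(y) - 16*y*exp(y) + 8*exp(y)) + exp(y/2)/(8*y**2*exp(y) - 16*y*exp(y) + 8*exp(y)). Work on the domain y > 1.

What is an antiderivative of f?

f has the shape u'v + uv' for u = -3/(4*(2*y - 2)) and v = -3*(2*y**2 - y)**4 + 2*exp(-y/2)/3 — it is the derivative of the product u*v.
Check: d/dy[(144*y**8*exp(y/2) - 288*y**7*exp(y/2) + 216*y**6*exp(y/2) - 72*y**5*exp(y/2) + 9*y**4*exp(y/2) - 2)/(8*y*exp(y/2) - 8*exp(y/2))] = (1008*y**8*exp(y/2) - 2880*y**7*exp(y/2) + 3096*y**6*exp(y/2) - 1584*y**5*exp(y/2) + 387*y**4*exp(y/2) - 36*y**3*exp(y/2) + y + 1)/(8*y**2*exp(y/2) - 16*y*exp(y/2) + 8*exp(y/2)), which equals f(y).

An antiderivative is F(y) = (144*y**8*exp(y/2) - 288*y**7*exp(y/2) + 216*y**6*exp(y/2) - 72*y**5*exp(y/2) + 9*y**4*exp(y/2) - 2)/(8*y*exp(y/2) - 8*exp(y/2)).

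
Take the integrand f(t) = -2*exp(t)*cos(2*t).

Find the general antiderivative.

Differentiate the proposed F(t) back; it has to land on f(t) exactly.
Check: d/dt[2*(-2*sin(2*t) - cos(2*t))*exp(t)/5] = -2*exp(t)*cos(2*t) = f(t).

F(t) = 2*(-2*sin(2*t) - cos(2*t))*exp(t)/5 + C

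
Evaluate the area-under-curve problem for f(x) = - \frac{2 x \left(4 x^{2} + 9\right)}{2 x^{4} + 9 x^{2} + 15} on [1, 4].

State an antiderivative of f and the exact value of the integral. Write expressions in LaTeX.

Antiderivative: F(x) = - \log{\left(2 x^{4} + 9 x^{2} + 15 \right)}; value = - \log{\left(\frac{671}{6} \right)} + \log{\left(\frac{13}{3} \right)}

The substitution u = \frac{x^{4}}{3} + \frac{3 x^{2}}{2} + \frac{5}{2} works: f is exactly (dF/du)*(du/dx) for that inner function.
F(x) = - \log{\left(2 x^{4} + 9 x^{2} + 15 \right)} is an antiderivative of f.
Check: d/dx[- \log{\left(2 x^{4} + 9 x^{2} + 15 \right)}] = \frac{- 8 x^{3} - 18 x}{2 x^{4} + 9 x^{2} + 15}, which equals f(x).
F(4) = - \log{\left(671 \right)}; F(1) = - \log{\left(26 \right)}.
Integral = F(4) - F(1) = - \log{\left(\frac{671}{6} \right)} + \log{\left(\frac{13}{3} \right)}.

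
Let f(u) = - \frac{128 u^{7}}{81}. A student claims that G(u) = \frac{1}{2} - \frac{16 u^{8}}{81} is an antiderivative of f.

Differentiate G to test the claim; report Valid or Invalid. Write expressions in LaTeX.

d/du[G] = - \frac{128 u^{7}}{81}
This equals f(u) exactly, so the claim holds.

Valid - differentiating G returns exactly f.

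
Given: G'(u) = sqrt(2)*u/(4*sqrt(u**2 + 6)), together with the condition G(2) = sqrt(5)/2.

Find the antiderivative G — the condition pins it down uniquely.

G(u) = sqrt(u**2/2 + 3)/2

G'(u) matches the chain-rule pattern g'(h)*h' with inner function h(u) = u**2/2 + 3; substituting w = h(u) collapses the integral.
A general antiderivative is sqrt(u**2/2 + 3)/2 + C.
The condition gives C = sqrt(5)/2 - (sqrt(5)/2) = 0.
So G(u) = sqrt(u**2/2 + 3)/2.
Check: d/du[sqrt(u**2/2 + 3)/2] = sqrt(2)*u/(4*sqrt(u**2 + 6)) = G'(u).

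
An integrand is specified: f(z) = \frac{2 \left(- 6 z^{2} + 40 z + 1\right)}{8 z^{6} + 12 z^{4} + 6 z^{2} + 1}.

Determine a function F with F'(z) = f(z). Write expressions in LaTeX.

An antiderivative is F(z) = \frac{2 \left(z - 5\right)}{\left(2 z^{2} + 1\right)^{2}}.

f has the shape u'v + uv' for u = \frac{1}{2 z^{4} + 2 z^{2} + \frac{1}{2}} and v = z - 5 — it is the derivative of the product u*v.
Check: d/dz[\frac{2 \left(z - 5\right)}{\left(2 z^{2} + 1\right)^{2}}] = \frac{- 12 z^{2} + 80 z + 2}{8 z^{6} + 12 z^{4} + 6 z^{2} + 1}, which equals f(z).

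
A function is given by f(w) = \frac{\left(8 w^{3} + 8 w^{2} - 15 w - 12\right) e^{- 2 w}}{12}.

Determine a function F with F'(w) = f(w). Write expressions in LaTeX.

Recognize the product-rule pattern: f = u'v + uv' with u = - \frac{w^{3}}{3} - \frac{5 w^{2}}{6} - \frac{5 w}{24} + \frac{19}{48}, v = e^{- 2 w}, so integration by parts undoes it.
Check: d/dw[\frac{\left(- 16 w^{3} - 40 w^{2} - 10 w + 19\right) e^{- 2 w}}{48}] = \frac{\left(8 w^{3} + 8 w^{2} - 15 w - 12\right) e^{- 2 w}}{12} = f(w).

An antiderivative is F(w) = \frac{\left(- 16 w^{3} - 40 w^{2} - 10 w + 19\right) e^{- 2 w}}{48}.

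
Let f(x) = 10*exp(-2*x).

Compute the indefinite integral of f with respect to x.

F(x) = -5*exp(-2*x) + C

A candidate is checked by its d/dx: the result must match f(x).
Check: d/dx[-5*exp(-2*x)] = 10*exp(-2*x) = f(x).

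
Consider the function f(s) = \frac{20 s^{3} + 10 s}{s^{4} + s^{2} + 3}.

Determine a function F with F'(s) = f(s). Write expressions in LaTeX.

An antiderivative is F(s) = 5 \log{\left(s^{4} + s^{2} + 3 \right)}.

f matches the chain-rule pattern g'(h)*h' with inner function h(s) = s^{4} + s^{2} + 3; substituting u = h(s) collapses the integral.
Check: d/ds[5 \log{\left(s^{4} + s^{2} + 3 \right)}] = \frac{20 s^{3} + 10 s}{s^{4} + s^{2} + 3} = f(s).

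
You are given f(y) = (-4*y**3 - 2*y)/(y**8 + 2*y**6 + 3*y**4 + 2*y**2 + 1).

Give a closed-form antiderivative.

f matches the chain-rule pattern g'(h)*h' with inner function h(y) = y**4 + y**2 + 1; substituting u = h(y) collapses the integral.
Check: d/dy[1/((y**2 - y + 1)*(y**2 + y + 1))] = (-4*y**3 - 2*y)/(y**8 + 2*y**6 + 3*y**4 + 2*y**2 + 1) = f(y).

An antiderivative is F(y) = 1/((y**2 - y + 1)*(y**2 + y + 1)).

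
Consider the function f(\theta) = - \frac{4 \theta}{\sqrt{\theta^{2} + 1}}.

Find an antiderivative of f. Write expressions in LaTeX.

The substitution u = \theta^{2} + 1 works: f is exactly (dF/du)*(du/d\theta) for that inner function.
Check: d/d\theta[- 4 \sqrt{\theta^{2} + 1}] = - \frac{4 \theta}{\sqrt{\theta^{2} + 1}} = f(\theta).

An antiderivative is F(\theta) = - 4 \sqrt{\theta^{2} + 1}.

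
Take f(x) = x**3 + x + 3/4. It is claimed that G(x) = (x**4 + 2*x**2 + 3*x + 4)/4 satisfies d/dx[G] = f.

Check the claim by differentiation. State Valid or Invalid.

Valid: G'(x) = f(x).

d/dx[G] = x**3 + x + 3/4
This equals f(x) exactly, so the claim holds.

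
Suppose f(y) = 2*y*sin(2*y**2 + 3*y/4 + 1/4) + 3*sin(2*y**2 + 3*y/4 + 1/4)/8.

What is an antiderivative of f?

An antiderivative is F(y) = -cos(2*y**2 + 3*y/4 + 1/4)/2.

The substitution u = 2*y**2 + 3*y/4 + 1/4 works: f is exactly (dF/du)*(du/dy) for that inner function.
Check: d/dy[-cos(2*y**2 + 3*y/4 + 1/4)/2] = 2*y*sin(2*y**2 + 3*y/4 + 1/4) + 3*sin(2*y**2 + 3*y/4 + 1/4)/8 = f(y).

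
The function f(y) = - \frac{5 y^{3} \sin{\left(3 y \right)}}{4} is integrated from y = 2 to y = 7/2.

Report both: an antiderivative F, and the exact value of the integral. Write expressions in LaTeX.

Recover f(y) by differentiating a candidate F(y); any mismatch rules it out.
F(y) = \frac{5 y^{3} \cos{\left(3 y \right)}}{12} - \frac{5 y^{2} \sin{\left(3 y \right)}}{12} - \frac{5 y \cos{\left(3 y \right)}}{18} + \frac{5 \sin{\left(3 y \right)}}{54} is an antiderivative of f.
Check: d/dy[\frac{5 y^{3} \cos{\left(3 y \right)}}{12} - \frac{5 y^{2} \sin{\left(3 y \right)}}{12} - \frac{5 y \cos{\left(3 y \right)}}{18} + \frac{5 \sin{\left(3 y \right)}}{54}] = - \frac{5 y^{3} \sin{\left(3 y \right)}}{4} = f(y).
F(7/2) = \frac{4865 \cos{\left(\frac{21}{2} \right)}}{288} - \frac{2165 \sin{\left(\frac{21}{2} \right)}}{432}; F(2) = - \frac{85 \sin{\left(6 \right)}}{54} + \frac{25 \cos{\left(6 \right)}}{9}.
Integral = F(7/2) - F(2) = \frac{4865 \cos{\left(\frac{21}{2} \right)}}{288} - \frac{25 \cos{\left(6 \right)}}{9} + \frac{85 \sin{\left(6 \right)}}{54} - \frac{2165 \sin{\left(\frac{21}{2} \right)}}{432}.

Antiderivative: F(y) = \frac{5 y^{3} \cos{\left(3 y \right)}}{12} - \frac{5 y^{2} \sin{\left(3 y \right)}}{12} - \frac{5 y \cos{\left(3 y \right)}}{18} + \frac{5 \sin{\left(3 y \right)}}{54}; value = \frac{4865 \cos{\left(\frac{21}{2} \right)}}{288} - \frac{25 \cos{\left(6 \right)}}{9} + \frac{85 \sin{\left(6 \right)}}{54} - \frac{2165 \sin{\left(\frac{21}{2} \right)}}{432}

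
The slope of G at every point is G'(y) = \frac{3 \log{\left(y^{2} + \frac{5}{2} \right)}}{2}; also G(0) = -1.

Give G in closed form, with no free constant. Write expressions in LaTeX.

G(y) = \frac{3 y \log{\left(y^{2} + \frac{5}{2} \right)}}{2} - 3 y + \frac{3 \sqrt{10} \operatorname{atan}{\left(\frac{\sqrt{10} y}{5} \right)}}{2} - 1

Since d/dy undoes antidifferentiation here, G(y) must give back the stated G'(y).
A general antiderivative is \frac{3 y \log{\left(y^{2} + \frac{5}{2} \right)}}{2} - 3 y + \frac{3 \sqrt{10} \operatorname{atan}{\left(\frac{\sqrt{10} y}{5} \right)}}{2} + C.
The condition gives C = -1 - (0) = -1.
So G(y) = \frac{3 y \log{\left(y^{2} + \frac{5}{2} \right)}}{2} - 3 y + \frac{3 \sqrt{10} \operatorname{atan}{\left(\frac{\sqrt{10} y}{5} \right)}}{2} - 1.
Check: d/dy[\frac{3 y \log{\left(y^{2} + \frac{5}{2} \right)}}{2} - 3 y + \frac{3 \sqrt{10} \operatorname{atan}{\left(\frac{\sqrt{10} y}{5} \right)}}{2} - 1] = \frac{3 \log{\left(y^{2} + \frac{5}{2} \right)}}{2} = G'(y).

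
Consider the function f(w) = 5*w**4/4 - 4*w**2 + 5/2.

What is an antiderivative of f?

The integrand splits into summands that can be handled one at a time.
Check: d/dw[w*(3*w**4 - 16*w**2 + 30)/12] = 5*w**4/4 - 4*w**2 + 5/2 = f(w).

An antiderivative is F(w) = w*(3*w**4 - 16*w**2 + 30)/12.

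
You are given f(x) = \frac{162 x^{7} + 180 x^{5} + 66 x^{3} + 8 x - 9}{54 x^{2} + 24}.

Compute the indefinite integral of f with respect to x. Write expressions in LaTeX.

Check any antiderivative F(x) by computing F'(x) and comparing it with f(x).
Check: d/dx[\frac{54 x^{6} + 54 x^{4} + 18 x^{2} - 27 \operatorname{atan}{\left(\frac{3 x}{2} \right)} + 2}{108}] = \frac{162 x^{7} + 180 x^{5} + 66 x^{3} + 8 x - 9}{54 x^{2} + 24} = f(x).

F(x) = \frac{54 x^{6} + 54 x^{4} + 18 x^{2} - 27 \operatorname{atan}{\left(\frac{3 x}{2} \right)} + 2}{108} + C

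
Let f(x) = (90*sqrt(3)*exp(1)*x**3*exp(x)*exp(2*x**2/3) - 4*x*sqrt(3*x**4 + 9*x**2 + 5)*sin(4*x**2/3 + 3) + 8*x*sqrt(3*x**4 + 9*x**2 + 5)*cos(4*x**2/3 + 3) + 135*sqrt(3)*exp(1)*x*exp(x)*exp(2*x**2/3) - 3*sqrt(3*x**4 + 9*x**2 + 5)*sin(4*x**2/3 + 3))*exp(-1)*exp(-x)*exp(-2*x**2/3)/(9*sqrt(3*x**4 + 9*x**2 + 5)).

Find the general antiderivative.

Differentiate the proposed F(x) back; it has to land on f(x) exactly.
Check: d/dx[(5*sqrt(3)*sqrt(3*x**4 + 9*x**2 + 5) + exp(-2*x**2/3 - x - 1)*sin(4*x**2/3 + 3))/3] = (90*sqrt(3)*exp(1)*x**3*exp(x)*exp(2*x**2/3) - 4*x*sqrt(3*x**4 + 9*x**2 + 5)*sin(4*x**2/3 + 3) + 8*x*sqrt(3*x**4 + 9*x**2 + 5)*cos(4*x**2/3 + 3) + 135*sqrt(3)*exp(1)*x*exp(x)*exp(2*x**2/3) - 3*sqrt(3*x**4 + 9*x**2 + 5)*sin(4*x**2/3 + 3))*exp(-1)*exp(-x)*exp(-2*x**2/3)/(9*sqrt(3*x**4 + 9*x**2 + 5)) = f(x).

F(x) = (5*sqrt(3)*sqrt(3*x**4 + 9*x**2 + 5) + exp(-2*x**2/3 - x - 1)*sin(4*x**2/3 + 3))/3 + C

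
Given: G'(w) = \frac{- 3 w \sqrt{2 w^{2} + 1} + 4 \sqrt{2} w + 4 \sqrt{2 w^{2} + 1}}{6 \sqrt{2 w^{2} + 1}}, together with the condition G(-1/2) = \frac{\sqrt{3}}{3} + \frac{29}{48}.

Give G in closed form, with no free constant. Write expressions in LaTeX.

G(w) = - \frac{3 w^{2} - 8 w - 4 \sqrt{2} \sqrt{2 w^{2} + 1} - 12}{12}

A first test for any G(w): its w-derivative must equal the given G'(w).
A general antiderivative is - \frac{w^{2}}{4} + \frac{2 w}{3} + \frac{2 \sqrt{w^{2} + \frac{1}{2}}}{3} + C.
The condition gives C = \frac{\sqrt{3}}{3} + \frac{29}{48} - (- \frac{19}{48} + \frac{\sqrt{3}}{3}) = 1.
So G(w) = - \frac{3 w^{2} - 8 w - 4 \sqrt{2} \sqrt{2 w^{2} + 1} - 12}{12}.
Check: d/dw[- \frac{3 w^{2} - 8 w - 4 \sqrt{2} \sqrt{2 w^{2} + 1} - 12}{12}] = \frac{- 3 w \sqrt{2 w^{2} + 1} + 4 \sqrt{2} w + 4 \sqrt{2 w^{2} + 1}}{6 \sqrt{2 w^{2} + 1}} = G'(w).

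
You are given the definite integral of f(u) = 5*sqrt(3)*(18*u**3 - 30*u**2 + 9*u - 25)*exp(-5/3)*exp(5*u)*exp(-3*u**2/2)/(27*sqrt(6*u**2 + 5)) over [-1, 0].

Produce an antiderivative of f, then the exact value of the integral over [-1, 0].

Antiderivative: F(u) = -5*sqrt(2*u**2 + 5/3)*exp(-3*u**2/2 + 5*u - 5/3)/9; value = -5*sqrt(15)*exp(-5/3)/27 + 5*sqrt(33)*exp(-49/6)/27

Recognize the product-rule pattern: f = v'r + vr' with v = -5*sqrt(2*u**2 + 5/3)/9, r = exp(-3*u**2/2 + 5*u - 5/3), so integration by parts undoes it.
F(u) = -5*sqrt(2*u**2 + 5/3)*exp(-3*u**2/2 + 5*u - 5/3)/9 is an antiderivative of f.
Check: d/du[-5*sqrt(2*u**2 + 5/3)*exp(-3*u**2/2 + 5*u - 5/3)/9] = sqrt(3)*(90*u**3 - 150*u**2 + 45*u - 125)*exp(-5/3)*exp(5*u)*exp(-3*u**2/2)/(27*sqrt(6*u**2 + 5)), which equals f(u).
F(0) = -5*sqrt(15)*exp(-5/3)/27; F(-1) = -5*sqrt(33)*exp(-49/6)/27.
Integral = F(0) - F(-1) = -5*sqrt(15)*exp(-5/3)/27 + 5*sqrt(33)*exp(-49/6)/27.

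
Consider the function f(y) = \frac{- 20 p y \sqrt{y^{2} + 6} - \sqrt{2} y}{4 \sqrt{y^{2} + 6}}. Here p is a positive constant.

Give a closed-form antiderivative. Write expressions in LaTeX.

An antiderivative is F(y) = - \frac{10 p y^{2} + \sqrt{2} \sqrt{y^{2} + 6}}{4}.

Whatever form F(y) takes, F'(y) = f(y) is non-negotiable.
Check: d/dy[- \frac{10 p y^{2} + \sqrt{2} \sqrt{y^{2} + 6}}{4}] = \frac{- 20 p y \sqrt{y^{2} + 6} - \sqrt{2} y}{4 \sqrt{y^{2} + 6}} = f(y).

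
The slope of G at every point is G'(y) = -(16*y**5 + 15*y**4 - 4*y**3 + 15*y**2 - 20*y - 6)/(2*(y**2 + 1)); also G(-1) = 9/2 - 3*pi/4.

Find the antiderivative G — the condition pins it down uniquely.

Check a candidate G(y) by differentiating: d/dy[G] must match the given G'(y).
A general antiderivative is -2*y**4 - 5*y**3/2 + 5*y**2 + 3*atan(y) + C.
The condition gives C = 9/2 - 3*pi/4 - (11/2 - 3*pi/4) = -1.
So G(y) = (-4*y**4 - 5*y**3 + 10*y**2 + 6*atan(y) - 2)/2.
Check: d/dy[(-4*y**4 - 5*y**3 + 10*y**2 + 6*atan(y) - 2)/2] = (-16*y**5 - 15*y**4 + 4*y**3 - 15*y**2 + 20*y + 6)/(2*y**2 + 2), which equals G'(y).

G(y) = (-4*y**4 - 5*y**3 + 10*y**2 + 6*atan(y) - 2)/2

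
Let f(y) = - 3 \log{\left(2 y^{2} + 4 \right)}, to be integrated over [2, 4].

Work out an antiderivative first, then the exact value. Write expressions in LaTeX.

Check any antiderivative F(y) by computing F'(y) and comparing it with f(y).
F(y) = - 3 \left(y \log{\left(2 y^{2} + 4 \right)} - 2 y + 2 \sqrt{2} \operatorname{atan}{\left(\frac{\sqrt{2} y}{2} \right)}\right) is an antiderivative of f.
Check: d/dy[- 3 \left(y \log{\left(2 y^{2} + 4 \right)} - 2 y + 2 \sqrt{2} \operatorname{atan}{\left(\frac{\sqrt{2} y}{2} \right)}\right)] = - 3 \log{\left(y^{2} + 2 \right)} - 3 \log{\left(2 \right)}, which equals f(y).
F(4) = - 12 \log{\left(36 \right)} - 6 \sqrt{2} \operatorname{atan}{\left(2 \sqrt{2} \right)} + 24; F(2) = - 6 \log{\left(12 \right)} - 6 \sqrt{2} \operatorname{atan}{\left(\sqrt{2} \right)} + 12.
Integral = F(4) - F(2) = - 12 \log{\left(36 \right)} - 6 \sqrt{2} \operatorname{atan}{\left(2 \sqrt{2} \right)} + 6 \sqrt{2} \operatorname{atan}{\left(\sqrt{2} \right)} + 12 + 6 \log{\left(12 \right)}.

Antiderivative: F(y) = - 3 \left(y \log{\left(2 y^{2} + 4 \right)} - 2 y + 2 \sqrt{2} \operatorname{atan}{\left(\frac{\sqrt{2} y}{2} \right)}\right); value = - 12 \log{\left(36 \right)} - 6 \sqrt{2} \operatorname{atan}{\left(2 \sqrt{2} \right)} + 6 \sqrt{2} \operatorname{atan}{\left(\sqrt{2} \right)} + 12 + 6 \log{\left(12 \right)}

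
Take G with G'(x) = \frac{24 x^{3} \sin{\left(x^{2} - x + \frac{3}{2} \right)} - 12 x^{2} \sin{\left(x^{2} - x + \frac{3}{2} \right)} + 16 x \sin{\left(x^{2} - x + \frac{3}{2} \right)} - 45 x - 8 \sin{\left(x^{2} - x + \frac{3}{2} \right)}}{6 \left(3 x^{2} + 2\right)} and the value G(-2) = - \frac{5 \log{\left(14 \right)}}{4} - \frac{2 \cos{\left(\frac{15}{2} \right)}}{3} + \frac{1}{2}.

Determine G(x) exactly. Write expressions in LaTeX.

G(x) = - \frac{5 \log{\left(3 x^{2} + 2 \right)}}{4} - \frac{2 \cos{\left(x^{2} - x + \frac{3}{2} \right)}}{3} + \frac{1}{2}

Any candidate G(x) must reproduce the stated G'(x) exactly.
A general antiderivative is - \frac{5 \log{\left(3 x^{2} + 2 \right)}}{4} - \frac{2 \cos{\left(x^{2} - x + \frac{3}{2} \right)}}{3} + C.
The condition gives C = - \frac{5 \log{\left(14 \right)}}{4} - \frac{2 \cos{\left(\frac{15}{2} \right)}}{3} + \frac{1}{2} - (- \frac{5 \log{\left(14 \right)}}{4} - \frac{2 \cos{\left(\frac{15}{2} \right)}}{3}) = \frac{1}{2}.
So G(x) = - \frac{5 \log{\left(3 x^{2} + 2 \right)}}{4} - \frac{2 \cos{\left(x^{2} - x + \frac{3}{2} \right)}}{3} + \frac{1}{2}.
Check: d/dx[- \frac{5 \log{\left(3 x^{2} + 2 \right)}}{4} - \frac{2 \cos{\left(x^{2} - x + \frac{3}{2} \right)}}{3} + \frac{1}{2}] = \frac{24 x^{3} \sin{\left(x^{2} - x + \frac{3}{2} \right)} - 12 x^{2} \sin{\left(x^{2} - x + \frac{3}{2} \right)} + 16 x \sin{\left(x^{2} - x + \frac{3}{2} \right)} - 45 x - 8 \sin{\left(x^{2} - x + \frac{3}{2} \right)}}{18 x^{2} + 12}, which equals G'(x).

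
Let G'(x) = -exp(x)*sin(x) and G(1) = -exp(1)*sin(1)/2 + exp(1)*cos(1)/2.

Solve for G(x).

G(x) = (-sin(x) + cos(x))*exp(x)/2

Whatever form G(x) takes, its d/dx must return the stated G'(x).
A general antiderivative is -exp(x)*sin(x)/2 + exp(x)*cos(x)/2 + C.
The condition gives C = -exp(1)*sin(1)/2 + exp(1)*cos(1)/2 - (-exp(1)*sin(1)/2 + exp(1)*cos(1)/2) = 0.
So G(x) = (-sin(x) + cos(x))*exp(x)/2.
Check: d/dx[(-sin(x) + cos(x))*exp(x)/2] = -exp(x)*sin(x) = G'(x).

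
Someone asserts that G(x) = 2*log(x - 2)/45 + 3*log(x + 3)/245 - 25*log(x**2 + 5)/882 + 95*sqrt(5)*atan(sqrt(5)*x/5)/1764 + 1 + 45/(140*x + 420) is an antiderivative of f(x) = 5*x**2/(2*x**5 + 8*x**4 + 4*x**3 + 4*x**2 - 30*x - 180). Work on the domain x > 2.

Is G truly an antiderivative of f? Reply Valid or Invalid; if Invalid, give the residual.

Valid - the claim checks out under differentiation.

d/dx[G] = 5*x**2/(2*x**5 + 8*x**4 + 4*x**3 + 4*x**2 - 30*x - 180)
This equals f(x) exactly, so the claim holds.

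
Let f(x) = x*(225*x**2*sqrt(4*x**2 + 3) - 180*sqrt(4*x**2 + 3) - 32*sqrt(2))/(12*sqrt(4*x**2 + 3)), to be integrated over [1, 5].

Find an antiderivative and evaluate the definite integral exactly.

For F(x) to be correct the identity F'(x) - f(x) = 0 must hold.
F(x) = (-32*sqrt(2)*sqrt(4*x**2 + 3) + 9*(5*x**2 - 4)**2)/48 is an antiderivative of f.
Check: d/dx[(-32*sqrt(2)*sqrt(4*x**2 + 3) + 9*(5*x**2 - 4)**2)/48] = (225*x**3*sqrt(4*x**2 + 3) - 180*x*sqrt(4*x**2 + 3) - 32*sqrt(2)*x)/(12*sqrt(4*x**2 + 3)), which equals f(x).
F(5) = 43923/16 - 2*sqrt(206)/3; F(1) = 3/16 - 2*sqrt(14)/3.
Integral = F(5) - F(1) = -2*sqrt(206)/3 + 2*sqrt(14)/3 + 2745.

Antiderivative: F(x) = (-32*sqrt(2)*sqrt(4*x**2 + 3) + 9*(5*x**2 - 4)**2)/48; value = -2*sqrt(206)/3 + 2*sqrt(14)/3 + 2745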